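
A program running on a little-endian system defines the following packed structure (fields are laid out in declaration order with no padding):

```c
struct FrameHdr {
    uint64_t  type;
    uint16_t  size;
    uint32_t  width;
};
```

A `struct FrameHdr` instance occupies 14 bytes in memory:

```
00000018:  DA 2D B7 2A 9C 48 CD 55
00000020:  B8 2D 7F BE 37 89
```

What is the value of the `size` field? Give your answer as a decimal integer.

`size` follows `type` (8 bytes), so it starts at byte offset 8 and occupies 2 bytes.
Bytes at offsets 8..9: B8 2D.
In little-endian order the low byte comes first in memory.
Reassemble most-significant byte first: 2D B8 → 0x2DB8.
0x2DB8 = 11704.

11704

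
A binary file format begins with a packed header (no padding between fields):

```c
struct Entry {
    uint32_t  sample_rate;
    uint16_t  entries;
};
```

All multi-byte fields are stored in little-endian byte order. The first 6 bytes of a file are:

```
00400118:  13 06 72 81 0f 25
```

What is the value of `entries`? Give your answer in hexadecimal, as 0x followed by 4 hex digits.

0x250F

`entries` follows `sample_rate` (4 bytes), so it starts at byte offset 4 and occupies 2 bytes.
Bytes at offsets 4..5: 0F 25.
Little-endian: lowest address holds the least-significant byte.
Reassemble most-significant byte first: 25 0F → 0x250F.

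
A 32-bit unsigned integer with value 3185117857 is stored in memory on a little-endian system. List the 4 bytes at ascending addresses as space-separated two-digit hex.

A1 0A D9 BD

3185117857 in hexadecimal, padded to 32 bits, is 0xBDD90AA1.
Split into bytes (most-significant first): BD D9 0A A1.
Little-endian stores the least-significant byte at the lowest address.
So at ascending addresses the bytes are A1 0A D9 BD.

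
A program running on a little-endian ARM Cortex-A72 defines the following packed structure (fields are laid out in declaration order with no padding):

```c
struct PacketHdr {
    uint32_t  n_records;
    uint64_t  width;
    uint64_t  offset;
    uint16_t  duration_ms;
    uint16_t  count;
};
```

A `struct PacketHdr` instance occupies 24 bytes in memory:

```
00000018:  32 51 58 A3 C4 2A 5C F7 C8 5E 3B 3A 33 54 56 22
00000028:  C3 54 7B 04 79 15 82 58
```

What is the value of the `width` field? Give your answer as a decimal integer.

`width` follows `n_records` (4 bytes), so it starts at byte offset 4 and occupies 8 bytes.
Bytes at offsets 4..11: C4 2A 5C F7 C8 5E 3B 3A.
In little-endian order the low byte comes first in memory.
Reassemble most-significant byte first: 3A 3B 5E C8 F7 5C 2A C4 → 0x3A3B5EC8F75C2AC4.
0x3A3B5EC8F75C2AC4 = 4196051695062231748.

4196051695062231748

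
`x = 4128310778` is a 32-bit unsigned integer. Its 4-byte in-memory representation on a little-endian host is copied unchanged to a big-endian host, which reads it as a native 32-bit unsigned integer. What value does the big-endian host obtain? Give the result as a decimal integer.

4128310778 in 32-bit hexadecimal is 0xF61105FA.
Stored little-endian, the bytes at ascending addresses are FA 05 11 F6.
Read back as big-endian, the last byte is least significant, giving 0xFA0511F6.
0xFA0511F6 = 4194636278.

4194636278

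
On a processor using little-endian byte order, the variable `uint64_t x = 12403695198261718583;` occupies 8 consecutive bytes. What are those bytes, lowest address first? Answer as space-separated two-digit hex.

37 AE 9B B2 10 C7 22 AC

12403695198261718583 in hexadecimal, padded to 64 bits, is 0xAC22C710B29BAE37.
Split into bytes (most-significant first): AC 22 C7 10 B2 9B AE 37.
Little-endian stores the least-significant byte at the lowest address.
So at ascending addresses the bytes are 37 AE 9B B2 10 C7 22 AC.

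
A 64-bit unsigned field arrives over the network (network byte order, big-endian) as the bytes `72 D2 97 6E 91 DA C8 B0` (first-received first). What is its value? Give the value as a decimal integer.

8273841966582253744

Big-endian stores the most-significant byte at the lowest address.
The bytes are already most-significant first: 0x72D2976E91DAC8B0.
0x72D2976E91DAC8B0 = 8273841966582253744.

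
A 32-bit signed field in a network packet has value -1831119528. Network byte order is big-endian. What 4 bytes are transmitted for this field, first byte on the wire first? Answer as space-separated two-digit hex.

Two's complement of -1831119528 in 32 bits: 1831119528 = 0x6D24AAA8; invert → 0x92DB5557; add 1 → 0x92DB5558.
Split into bytes (most-significant first): 92 DB 55 58.
Big-endian: lowest address holds the most-significant byte.
So the memory order matches the most-significant-first order: 92 DB 55 58.

92 DB 55 58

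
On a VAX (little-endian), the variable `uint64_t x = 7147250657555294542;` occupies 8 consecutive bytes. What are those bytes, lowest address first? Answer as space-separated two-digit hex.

7147250657555294542 in hexadecimal, padded to 64 bits, is 0x6330229AF442A94E.
Split into bytes (most-significant first): 63 30 22 9A F4 42 A9 4E.
In little-endian order the low byte comes first in memory.
So at ascending addresses the bytes are 4E A9 42 F4 9A 22 30 63.

4E A9 42 F4 9A 22 30 63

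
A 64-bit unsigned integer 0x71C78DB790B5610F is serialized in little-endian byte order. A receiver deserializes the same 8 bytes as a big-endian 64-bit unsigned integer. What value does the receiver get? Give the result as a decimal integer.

1108366616469292913

Stored little-endian, the bytes at ascending addresses are 0F 61 B5 90 B7 8D C7 71.
Read back as big-endian, the last byte is least significant, giving 0x0F61B590B78DC771.
0x0F61B590B78DC771 = 1108366616469292913.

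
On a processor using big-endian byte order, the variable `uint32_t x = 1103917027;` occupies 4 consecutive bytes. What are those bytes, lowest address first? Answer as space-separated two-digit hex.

1103917027 in hexadecimal, padded to 32 bits, is 0x41CC6FE3.
Split into bytes (most-significant first): 41 CC 6F E3.
Big-endian: lowest address holds the most-significant byte.
So the memory order matches the most-significant-first order: 41 CC 6F E3.

41 CC 6F E3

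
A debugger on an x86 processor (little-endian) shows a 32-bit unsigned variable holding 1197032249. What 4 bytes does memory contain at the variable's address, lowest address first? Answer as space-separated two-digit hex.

39 43 59 47

1197032249 in hexadecimal, padded to 32 bits, is 0x47594339.
Split into bytes (most-significant first): 47 59 43 39.
Little-endian stores the least-significant byte at the lowest address.
So at ascending addresses the bytes are 39 43 59 47.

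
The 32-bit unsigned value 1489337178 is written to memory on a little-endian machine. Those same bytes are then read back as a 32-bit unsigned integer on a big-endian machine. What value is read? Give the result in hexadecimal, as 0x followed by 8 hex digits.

1489337178 in 32-bit hexadecimal is 0x58C57B5A.
Stored little-endian, the bytes at ascending addresses are 5A 7B C5 58.
Read back as big-endian, the last byte is least significant, giving 0x5A7BC558.

0x5A7BC558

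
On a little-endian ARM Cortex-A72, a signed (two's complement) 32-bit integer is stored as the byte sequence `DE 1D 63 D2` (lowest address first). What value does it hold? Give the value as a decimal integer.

-765256226

Little-endian stores the least-significant byte at the lowest address.
Reassemble most-significant byte first: D2 63 1D DE → 0xD2631DDE.
Top bit is set, so as a signed 32-bit value this is 0xD2631DDE − 2^32 = -765256226.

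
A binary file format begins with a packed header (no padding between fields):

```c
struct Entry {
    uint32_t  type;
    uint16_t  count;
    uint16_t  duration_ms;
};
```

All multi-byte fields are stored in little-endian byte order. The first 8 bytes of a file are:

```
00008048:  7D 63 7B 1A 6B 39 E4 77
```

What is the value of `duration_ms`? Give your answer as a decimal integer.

`duration_ms` follows `type` (4 B), `count` (2 B), so it starts at offset 4 + 2 = 6 and occupies 2 bytes.
Bytes at offsets 6..7: E4 77.
Little-endian: lowest address holds the least-significant byte.
Reassemble most-significant byte first: 77 E4 → 0x77E4.
0x77E4 = 30692.

30692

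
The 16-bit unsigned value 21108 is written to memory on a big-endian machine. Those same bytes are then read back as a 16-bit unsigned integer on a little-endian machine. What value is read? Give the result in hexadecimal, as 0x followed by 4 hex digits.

21108 in 16-bit hexadecimal is 0x5274.
Stored big-endian, the bytes at ascending addresses are 52 74.
Read back as little-endian, the first byte is least significant, giving 0x7452.

0x7452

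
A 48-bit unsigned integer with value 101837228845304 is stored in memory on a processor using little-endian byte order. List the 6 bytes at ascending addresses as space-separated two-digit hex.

F8 A8 D9 D3 9E 5C

101837228845304 in hexadecimal, padded to 48 bits, is 0x5C9ED3D9A8F8.
Split into bytes (most-significant first): 5C 9E D3 D9 A8 F8.
Little-endian: lowest address holds the least-significant byte.
So at ascending addresses the bytes are F8 A8 D9 D3 9E 5C.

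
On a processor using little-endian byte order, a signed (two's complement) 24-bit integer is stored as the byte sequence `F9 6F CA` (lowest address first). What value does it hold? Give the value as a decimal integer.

-3510279

In little-endian order the low byte comes first in memory.
Reassemble most-significant byte first: CA 6F F9 → 0xCA6FF9.
Top bit is set, so as a signed 24-bit value this is 0xCA6FF9 − 2^24 = -3510279.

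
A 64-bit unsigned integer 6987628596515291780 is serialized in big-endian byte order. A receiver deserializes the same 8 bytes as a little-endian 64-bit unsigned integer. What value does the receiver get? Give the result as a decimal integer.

6987628596515291780 in 64-bit hexadecimal is 0x60F90B2FBDA7C284.
Stored big-endian, the bytes at ascending addresses are 60 F9 0B 2F BD A7 C2 84.
Read back as little-endian, the first byte is least significant, giving 0x84C2A7BD2F0BF960.
0x84C2A7BD2F0BF960 = 9566392989468326240.

9566392989468326240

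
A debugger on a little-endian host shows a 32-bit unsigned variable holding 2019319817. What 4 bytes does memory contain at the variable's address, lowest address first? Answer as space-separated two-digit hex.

2019319817 in hexadecimal, padded to 32 bits, is 0x785C6009.
Split into bytes (most-significant first): 78 5C 60 09.
Little-endian: lowest address holds the least-significant byte.
So at ascending addresses the bytes are 09 60 5C 78.

09 60 5C 78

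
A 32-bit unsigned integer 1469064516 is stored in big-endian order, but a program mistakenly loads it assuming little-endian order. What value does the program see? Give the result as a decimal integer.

1143312471

1469064516 in 32-bit hexadecimal is 0x57902544.
Stored big-endian, the bytes at ascending addresses are 57 90 25 44.
Read back as little-endian, the first byte is least significant, giving 0x44259057.
0x44259057 = 1143312471.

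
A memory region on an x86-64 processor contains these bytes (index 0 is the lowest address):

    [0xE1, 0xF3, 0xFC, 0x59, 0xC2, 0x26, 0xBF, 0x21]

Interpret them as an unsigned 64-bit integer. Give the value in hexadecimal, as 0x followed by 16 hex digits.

In little-endian order the low byte comes first in memory.
Reassemble most-significant byte first: 21 BF 26 C2 59 FC F3 E1 → 0x21BF26C259FCF3E1.

0x21BF26C259FCF3E1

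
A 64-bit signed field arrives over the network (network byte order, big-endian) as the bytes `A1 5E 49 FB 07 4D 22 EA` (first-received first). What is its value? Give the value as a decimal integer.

Big-endian stores the most-significant byte at the lowest address.
The bytes are already most-significant first: 0xA15E49FB074D22EA.
Top bit is set, so as a signed 64-bit value this is 0xA15E49FB074D22EA − 2^64 = -6818931443284237590.

-6818931443284237590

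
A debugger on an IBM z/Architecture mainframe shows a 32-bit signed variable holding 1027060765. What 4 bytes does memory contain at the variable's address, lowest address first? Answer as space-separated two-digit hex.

3D 37 B4 1D

1027060765 in hexadecimal, padded to 32 bits, is 0x3D37B41D.
Split into bytes (most-significant first): 3D 37 B4 1D.
Big-endian stores the most-significant byte at the lowest address.
So the memory order matches the most-significant-first order: 3D 37 B4 1D.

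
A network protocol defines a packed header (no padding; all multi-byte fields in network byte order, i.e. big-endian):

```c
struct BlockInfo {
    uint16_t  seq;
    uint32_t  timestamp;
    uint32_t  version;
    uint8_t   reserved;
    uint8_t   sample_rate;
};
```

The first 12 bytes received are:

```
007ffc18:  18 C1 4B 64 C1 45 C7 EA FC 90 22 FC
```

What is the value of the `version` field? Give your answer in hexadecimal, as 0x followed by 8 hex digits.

0xC7EAFC90

`version` follows `seq` (2 B), `timestamp` (4 B), so it starts at offset 2 + 4 = 6 and occupies 4 bytes.
Bytes at offsets 6..9: C7 EA FC 90.
In big-endian order the high byte comes first in memory.
The bytes are already most-significant first: 0xC7EAFC90.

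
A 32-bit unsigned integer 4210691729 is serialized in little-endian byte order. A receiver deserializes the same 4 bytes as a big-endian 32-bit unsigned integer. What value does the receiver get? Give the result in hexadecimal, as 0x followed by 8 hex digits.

4210691729 in 32-bit hexadecimal is 0xFAFA0E91.
Stored little-endian, the bytes at ascending addresses are 91 0E FA FA.
Read back as big-endian, the last byte is least significant, giving 0x910EFAFA.

0x910EFAFA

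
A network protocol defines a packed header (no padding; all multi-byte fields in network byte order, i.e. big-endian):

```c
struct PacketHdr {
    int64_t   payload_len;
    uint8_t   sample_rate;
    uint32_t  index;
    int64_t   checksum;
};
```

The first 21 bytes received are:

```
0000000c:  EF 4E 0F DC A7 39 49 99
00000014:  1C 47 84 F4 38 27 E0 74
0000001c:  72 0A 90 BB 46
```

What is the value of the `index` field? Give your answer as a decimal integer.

1199895608

`index` follows `payload_len` (8 B), `sample_rate` (1 B), so it starts at offset 8 + 1 = 9 and occupies 4 bytes.
Bytes at offsets 9..12: 47 84 F4 38.
Big-endian stores the most-significant byte at the lowest address.
The bytes are already most-significant first: 0x4784F438.
0x4784F438 = 1199895608.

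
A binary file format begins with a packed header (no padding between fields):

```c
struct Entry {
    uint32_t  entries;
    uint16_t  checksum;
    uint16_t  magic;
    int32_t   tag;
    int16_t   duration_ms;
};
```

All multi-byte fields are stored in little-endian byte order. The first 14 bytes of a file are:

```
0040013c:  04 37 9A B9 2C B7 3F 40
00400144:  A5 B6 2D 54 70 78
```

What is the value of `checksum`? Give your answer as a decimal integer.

`checksum` follows `entries` (4 bytes), so it starts at byte offset 4 and occupies 2 bytes.
Bytes at offsets 4..5: 2C B7.
Little-endian: lowest address holds the least-significant byte.
Reassemble most-significant byte first: B7 2C → 0xB72C.
0xB72C = 46892.

46892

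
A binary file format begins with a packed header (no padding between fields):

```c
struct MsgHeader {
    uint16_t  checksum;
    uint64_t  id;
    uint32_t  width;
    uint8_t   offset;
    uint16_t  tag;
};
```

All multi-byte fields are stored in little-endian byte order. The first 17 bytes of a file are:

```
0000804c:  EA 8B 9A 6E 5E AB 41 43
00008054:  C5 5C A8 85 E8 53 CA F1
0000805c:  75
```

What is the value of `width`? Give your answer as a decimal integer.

`width` follows `checksum` (2 B), `id` (8 B), so it starts at offset 2 + 8 = 10 and occupies 4 bytes.
Bytes at offsets 10..13: A8 85 E8 53.
Little-endian stores the least-significant byte at the lowest address.
Reassemble most-significant byte first: 53 E8 85 A8 → 0x53E885A8.
0x53E885A8 = 1407747496.

1407747496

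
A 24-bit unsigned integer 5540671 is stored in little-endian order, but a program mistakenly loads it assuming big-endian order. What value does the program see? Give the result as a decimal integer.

5540671 in 24-bit hexadecimal is 0x548B3F.
Stored little-endian, the bytes at ascending addresses are 3F 8B 54.
Read back as big-endian, the last byte is least significant, giving 0x3F8B54.
0x3F8B54 = 4164436.

4164436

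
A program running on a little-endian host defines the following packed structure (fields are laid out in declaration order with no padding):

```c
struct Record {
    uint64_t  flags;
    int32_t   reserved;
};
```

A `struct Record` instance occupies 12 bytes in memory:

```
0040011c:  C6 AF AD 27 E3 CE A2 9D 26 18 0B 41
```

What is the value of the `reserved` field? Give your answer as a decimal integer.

`reserved` follows `flags` (8 bytes), so it starts at byte offset 8 and occupies 4 bytes.
Bytes at offsets 8..11: 26 18 0B 41.
In little-endian order the low byte comes first in memory.
Reassemble most-significant byte first: 41 0B 18 26 → 0x410B1826.
0x410B1826 = 1091246118.

1091246118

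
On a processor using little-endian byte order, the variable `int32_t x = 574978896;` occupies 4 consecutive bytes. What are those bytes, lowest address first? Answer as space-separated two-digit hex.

574978896 in hexadecimal, padded to 32 bits, is 0x22457B50.
Split into bytes (most-significant first): 22 45 7B 50.
Little-endian: lowest address holds the least-significant byte.
So at ascending addresses the bytes are 50 7B 45 22.

50 7B 45 22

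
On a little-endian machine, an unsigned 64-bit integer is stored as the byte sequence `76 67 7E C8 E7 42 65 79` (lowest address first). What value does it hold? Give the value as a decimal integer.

Little-endian: lowest address holds the least-significant byte.
Reassemble most-significant byte first: 79 65 42 E7 C8 7E 67 76 → 0x796542E7C87E6776.
0x796542E7C87E6776 = 8747471414505662326.

8747471414505662326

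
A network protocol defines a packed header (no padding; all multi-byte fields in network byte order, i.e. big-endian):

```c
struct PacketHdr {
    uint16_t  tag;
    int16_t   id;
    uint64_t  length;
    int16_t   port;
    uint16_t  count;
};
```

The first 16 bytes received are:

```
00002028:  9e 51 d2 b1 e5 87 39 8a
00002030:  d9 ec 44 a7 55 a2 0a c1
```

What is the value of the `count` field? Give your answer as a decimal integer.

`count` follows `tag` (2 B), `id` (2 B), `length` (8 B), `port` (2 B), so it starts at offset 2 + 2 + 8 + 2 = 14 and occupies 2 bytes.
Bytes at offsets 14..15: 0A C1.
Big-endian: lowest address holds the most-significant byte.
The bytes are already most-significant first: 0x0AC1.
0x0AC1 = 2753.

2753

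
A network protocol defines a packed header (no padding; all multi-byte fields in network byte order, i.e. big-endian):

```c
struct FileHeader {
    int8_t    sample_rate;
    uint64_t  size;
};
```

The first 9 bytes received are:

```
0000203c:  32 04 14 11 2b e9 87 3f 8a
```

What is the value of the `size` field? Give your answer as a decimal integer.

293878755985145738

`size` follows `sample_rate` (1 byte), so it starts at byte offset 1 and occupies 8 bytes.
Bytes at offsets 1..8: 04 14 11 2B E9 87 3F 8A.
Big-endian stores the most-significant byte at the lowest address.
The bytes are already most-significant first: 0x0414112BE9873F8A.
0x0414112BE9873F8A = 293878755985145738.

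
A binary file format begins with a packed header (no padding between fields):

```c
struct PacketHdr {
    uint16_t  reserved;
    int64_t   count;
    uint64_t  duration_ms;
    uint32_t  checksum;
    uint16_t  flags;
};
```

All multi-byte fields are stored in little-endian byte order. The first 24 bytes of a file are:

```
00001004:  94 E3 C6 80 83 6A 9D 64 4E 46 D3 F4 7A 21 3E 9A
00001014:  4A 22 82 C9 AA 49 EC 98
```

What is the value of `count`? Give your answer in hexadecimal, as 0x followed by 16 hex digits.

0x464E649D6A8380C6

`count` follows `reserved` (2 bytes), so it starts at byte offset 2 and occupies 8 bytes.
Bytes at offsets 2..9: C6 80 83 6A 9D 64 4E 46.
Little-endian stores the least-significant byte at the lowest address.
Reassemble most-significant byte first: 46 4E 64 9D 6A 83 80 C6 → 0x464E649D6A8380C6.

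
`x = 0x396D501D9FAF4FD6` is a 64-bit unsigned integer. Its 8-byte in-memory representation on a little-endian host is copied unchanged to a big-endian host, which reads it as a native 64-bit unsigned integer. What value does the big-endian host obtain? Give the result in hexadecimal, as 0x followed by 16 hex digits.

Stored little-endian, the bytes at ascending addresses are D6 4F AF 9F 1D 50 6D 39.
Read back as big-endian, the last byte is least significant, giving 0xD64FAF9F1D506D39.

0xD64FAF9F1D506D39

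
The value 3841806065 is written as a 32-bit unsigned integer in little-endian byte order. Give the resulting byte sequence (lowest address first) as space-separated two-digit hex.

3841806065 in hexadecimal, padded to 32 bits, is 0xE4FD4EF1.
Split into bytes (most-significant first): E4 FD 4E F1.
In little-endian order the low byte comes first in memory.
So at ascending addresses the bytes are F1 4E FD E4.

F1 4E FD E4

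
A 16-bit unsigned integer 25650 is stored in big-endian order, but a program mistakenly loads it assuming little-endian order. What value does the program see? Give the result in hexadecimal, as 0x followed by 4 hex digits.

0x3264

25650 in 16-bit hexadecimal is 0x6432.
Stored big-endian, the bytes at ascending addresses are 64 32.
Read back as little-endian, the first byte is least significant, giving 0x3264.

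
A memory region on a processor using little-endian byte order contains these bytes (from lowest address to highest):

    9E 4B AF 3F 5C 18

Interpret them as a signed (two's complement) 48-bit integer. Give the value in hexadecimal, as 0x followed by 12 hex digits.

0x185C3FAF4B9E

Little-endian stores the least-significant byte at the lowest address.
Reassemble most-significant byte first: 18 5C 3F AF 4B 9E → 0x185C3FAF4B9E.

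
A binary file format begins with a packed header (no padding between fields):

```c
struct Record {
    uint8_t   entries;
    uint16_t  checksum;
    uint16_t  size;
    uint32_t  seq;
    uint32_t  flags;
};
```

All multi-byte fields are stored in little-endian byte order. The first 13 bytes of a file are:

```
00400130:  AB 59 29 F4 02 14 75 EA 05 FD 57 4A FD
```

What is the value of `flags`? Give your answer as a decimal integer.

4249507837

`flags` follows `entries` (1 B), `checksum` (2 B), `size` (2 B), `seq` (4 B), so it starts at offset 1 + 2 + 2 + 4 = 9 and occupies 4 bytes.
Bytes at offsets 9..12: FD 57 4A FD.
In little-endian order the low byte comes first in memory.
Reassemble most-significant byte first: FD 4A 57 FD → 0xFD4A57FD.
0xFD4A57FD = 4249507837.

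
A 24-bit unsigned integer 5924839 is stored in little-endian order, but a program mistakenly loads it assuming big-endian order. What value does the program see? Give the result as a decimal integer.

5924839 in 24-bit hexadecimal is 0x5A67E7.
Stored little-endian, the bytes at ascending addresses are E7 67 5A.
Read back as big-endian, the last byte is least significant, giving 0xE7675A.
0xE7675A = 15165274.

15165274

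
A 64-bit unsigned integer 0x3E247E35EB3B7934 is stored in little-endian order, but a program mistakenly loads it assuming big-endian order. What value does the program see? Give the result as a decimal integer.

Stored little-endian, the bytes at ascending addresses are 34 79 3B EB 35 7E 24 3E.
Read back as big-endian, the last byte is least significant, giving 0x34793BEB357E243E.
0x34793BEB357E243E = 3781119243555054654.

3781119243555054654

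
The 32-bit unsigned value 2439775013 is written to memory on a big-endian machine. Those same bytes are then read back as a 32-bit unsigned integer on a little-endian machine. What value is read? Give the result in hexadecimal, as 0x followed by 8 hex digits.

0x25036C91

2439775013 in 32-bit hexadecimal is 0x916C0325.
Stored big-endian, the bytes at ascending addresses are 91 6C 03 25.
Read back as little-endian, the first byte is least significant, giving 0x25036C91.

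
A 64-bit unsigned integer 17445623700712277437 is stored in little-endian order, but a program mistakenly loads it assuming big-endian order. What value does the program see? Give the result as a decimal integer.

13638332534294977522

17445623700712277437 in 64-bit hexadecimal is 0xF21B4E532E1745BD.
Stored little-endian, the bytes at ascending addresses are BD 45 17 2E 53 4E 1B F2.
Read back as big-endian, the last byte is least significant, giving 0xBD45172E534E1BF2.
0xBD45172E534E1BF2 = 13638332534294977522.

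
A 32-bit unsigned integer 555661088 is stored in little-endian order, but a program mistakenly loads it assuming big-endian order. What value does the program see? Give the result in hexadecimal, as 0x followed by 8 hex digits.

0x20B71E21

555661088 in 32-bit hexadecimal is 0x211EB720.
Stored little-endian, the bytes at ascending addresses are 20 B7 1E 21.
Read back as big-endian, the last byte is least significant, giving 0x20B71E21.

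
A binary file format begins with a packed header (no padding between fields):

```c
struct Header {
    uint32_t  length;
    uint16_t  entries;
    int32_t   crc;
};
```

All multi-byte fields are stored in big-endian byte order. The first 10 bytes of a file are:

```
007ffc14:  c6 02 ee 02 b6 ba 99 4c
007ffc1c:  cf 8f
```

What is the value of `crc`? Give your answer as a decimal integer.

-1723019377

`crc` follows `length` (4 B), `entries` (2 B), so it starts at offset 4 + 2 = 6 and occupies 4 bytes.
Bytes at offsets 6..9: 99 4C CF 8F.
In big-endian order the high byte comes first in memory.
The bytes are already most-significant first: 0x994CCF8F.
Top bit is set, so as a signed 32-bit value this is 0x994CCF8F − 2^32 = -1723019377.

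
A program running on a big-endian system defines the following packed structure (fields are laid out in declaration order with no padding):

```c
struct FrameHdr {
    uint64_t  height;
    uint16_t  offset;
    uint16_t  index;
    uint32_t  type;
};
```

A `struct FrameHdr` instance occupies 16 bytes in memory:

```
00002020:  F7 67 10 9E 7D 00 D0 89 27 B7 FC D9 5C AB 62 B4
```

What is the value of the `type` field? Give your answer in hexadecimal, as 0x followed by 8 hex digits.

`type` follows `height` (8 B), `offset` (2 B), `index` (2 B), so it starts at offset 8 + 2 + 2 = 12 and occupies 4 bytes.
Bytes at offsets 12..15: 5C AB 62 B4.
Big-endian: lowest address holds the most-significant byte.
The bytes are already most-significant first: 0x5CAB62B4.

0x5CAB62B4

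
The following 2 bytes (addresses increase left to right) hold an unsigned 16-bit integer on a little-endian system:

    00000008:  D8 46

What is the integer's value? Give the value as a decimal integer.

Little-endian stores the least-significant byte at the lowest address.
Reassemble most-significant byte first: 46 D8 → 0x46D8.
0x46D8 = 18136.

18136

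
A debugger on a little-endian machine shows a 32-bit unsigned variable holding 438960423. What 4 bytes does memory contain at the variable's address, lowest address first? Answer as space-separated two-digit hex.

27 01 2A 1A

438960423 in hexadecimal, padded to 32 bits, is 0x1A2A0127.
Split into bytes (most-significant first): 1A 2A 01 27.
Little-endian stores the least-significant byte at the lowest address.
So at ascending addresses the bytes are 27 01 2A 1A.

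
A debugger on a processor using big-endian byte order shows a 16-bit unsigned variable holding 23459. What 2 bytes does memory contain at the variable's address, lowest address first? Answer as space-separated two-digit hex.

5B A3

23459 in hexadecimal, padded to 16 bits, is 0x5BA3.
Split into bytes (most-significant first): 5B A3.
Big-endian: lowest address holds the most-significant byte.
So the memory order matches the most-significant-first order: 5B A3.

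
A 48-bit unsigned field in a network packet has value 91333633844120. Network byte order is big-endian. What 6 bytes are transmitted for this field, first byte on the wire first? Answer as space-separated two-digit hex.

53 11 44 CD 23 98

91333633844120 in hexadecimal, padded to 48 bits, is 0x531144CD2398.
Split into bytes (most-significant first): 53 11 44 CD 23 98.
In big-endian order the high byte comes first in memory.
So the memory order matches the most-significant-first order: 53 11 44 CD 23 98.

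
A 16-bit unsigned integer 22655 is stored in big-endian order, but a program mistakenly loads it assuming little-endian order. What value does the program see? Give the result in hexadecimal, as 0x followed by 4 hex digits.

22655 in 16-bit hexadecimal is 0x587F.
Stored big-endian, the bytes at ascending addresses are 58 7F.
Read back as little-endian, the first byte is least significant, giving 0x7F58.

0x7F58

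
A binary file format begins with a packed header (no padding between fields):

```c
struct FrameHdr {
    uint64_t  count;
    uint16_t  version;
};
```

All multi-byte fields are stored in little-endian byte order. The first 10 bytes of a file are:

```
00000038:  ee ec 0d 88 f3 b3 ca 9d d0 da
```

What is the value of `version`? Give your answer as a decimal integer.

56016

`version` follows `count` (8 bytes), so it starts at byte offset 8 and occupies 2 bytes.
Bytes at offsets 8..9: D0 DA.
Little-endian: lowest address holds the least-significant byte.
Reassemble most-significant byte first: DA D0 → 0xDAD0.
0xDAD0 = 56016.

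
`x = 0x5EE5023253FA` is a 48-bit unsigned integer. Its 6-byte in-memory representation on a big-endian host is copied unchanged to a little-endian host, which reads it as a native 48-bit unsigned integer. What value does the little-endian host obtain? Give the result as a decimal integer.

Stored big-endian, the bytes at ascending addresses are 5E E5 02 32 53 FA.
Read back as little-endian, the first byte is least significant, giving 0xFA533202E55E.
0xFA533202E55E = 275235228280158.

275235228280158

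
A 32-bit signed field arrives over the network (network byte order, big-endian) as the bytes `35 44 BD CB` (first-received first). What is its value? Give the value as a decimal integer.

In big-endian order the high byte comes first in memory.
The bytes are already most-significant first: 0x3544BDCB.
0x3544BDCB = 893697483.

893697483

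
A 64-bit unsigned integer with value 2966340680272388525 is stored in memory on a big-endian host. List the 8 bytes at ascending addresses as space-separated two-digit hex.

2966340680272388525 in hexadecimal, padded to 64 bits, is 0x292A8F21E26D21AD.
Split into bytes (most-significant first): 29 2A 8F 21 E2 6D 21 AD.
In big-endian order the high byte comes first in memory.
So the memory order matches the most-significant-first order: 29 2A 8F 21 E2 6D 21 AD.

29 2A 8F 21 E2 6D 21 AD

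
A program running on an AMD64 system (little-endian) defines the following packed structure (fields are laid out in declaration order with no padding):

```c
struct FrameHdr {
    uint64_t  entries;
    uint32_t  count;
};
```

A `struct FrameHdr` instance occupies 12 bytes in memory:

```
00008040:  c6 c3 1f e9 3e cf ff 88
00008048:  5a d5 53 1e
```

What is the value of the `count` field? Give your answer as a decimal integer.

`count` follows `entries` (8 bytes), so it starts at byte offset 8 and occupies 4 bytes.
Bytes at offsets 8..11: 5A D5 53 1E.
Little-endian: lowest address holds the least-significant byte.
Reassemble most-significant byte first: 1E 53 D5 5A → 0x1E53D55A.
0x1E53D55A = 508810586.

508810586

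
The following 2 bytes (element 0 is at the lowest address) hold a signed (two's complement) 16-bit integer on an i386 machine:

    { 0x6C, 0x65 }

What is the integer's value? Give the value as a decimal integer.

25964

Little-endian stores the least-significant byte at the lowest address.
Reassemble most-significant byte first: 65 6C → 0x656C.
0x656C = 25964.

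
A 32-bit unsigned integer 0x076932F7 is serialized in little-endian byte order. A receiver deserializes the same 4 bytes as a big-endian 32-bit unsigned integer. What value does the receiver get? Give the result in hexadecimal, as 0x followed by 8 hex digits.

Stored little-endian, the bytes at ascending addresses are F7 32 69 07.
Read back as big-endian, the last byte is least significant, giving 0xF7326907.

0xF7326907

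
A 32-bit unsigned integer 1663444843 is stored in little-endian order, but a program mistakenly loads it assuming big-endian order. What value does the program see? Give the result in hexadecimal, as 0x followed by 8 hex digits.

0x6B272663

1663444843 in 32-bit hexadecimal is 0x6326276B.
Stored little-endian, the bytes at ascending addresses are 6B 27 26 63.
Read back as big-endian, the last byte is least significant, giving 0x6B272663.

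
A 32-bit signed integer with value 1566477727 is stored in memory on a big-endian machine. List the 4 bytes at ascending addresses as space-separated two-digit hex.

1566477727 in hexadecimal, padded to 32 bits, is 0x5D5E8D9F.
Split into bytes (most-significant first): 5D 5E 8D 9F.
Big-endian: lowest address holds the most-significant byte.
So the memory order matches the most-significant-first order: 5D 5E 8D 9F.

5D 5E 8D 9F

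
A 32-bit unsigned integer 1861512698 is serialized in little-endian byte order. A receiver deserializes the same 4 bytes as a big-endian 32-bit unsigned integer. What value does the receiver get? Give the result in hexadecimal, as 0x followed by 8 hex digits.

0xFA6DF46E

1861512698 in 32-bit hexadecimal is 0x6EF46DFA.
Stored little-endian, the bytes at ascending addresses are FA 6D F4 6E.
Read back as big-endian, the last byte is least significant, giving 0xFA6DF46E.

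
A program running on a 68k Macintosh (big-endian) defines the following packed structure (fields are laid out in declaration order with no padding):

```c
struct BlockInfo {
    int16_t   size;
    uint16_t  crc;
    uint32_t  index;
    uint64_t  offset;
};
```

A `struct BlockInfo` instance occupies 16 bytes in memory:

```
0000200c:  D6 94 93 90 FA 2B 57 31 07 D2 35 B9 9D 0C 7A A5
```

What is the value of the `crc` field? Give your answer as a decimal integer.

`crc` follows `size` (2 bytes), so it starts at byte offset 2 and occupies 2 bytes.
Bytes at offsets 2..3: 93 90.
In big-endian order the high byte comes first in memory.
The bytes are already most-significant first: 0x9390.
0x9390 = 37776.

37776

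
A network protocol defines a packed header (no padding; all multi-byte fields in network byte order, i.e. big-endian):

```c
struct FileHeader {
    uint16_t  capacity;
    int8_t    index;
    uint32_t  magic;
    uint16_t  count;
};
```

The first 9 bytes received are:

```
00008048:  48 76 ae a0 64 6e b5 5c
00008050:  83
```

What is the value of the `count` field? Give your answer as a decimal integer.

23683

`count` follows `capacity` (2 B), `index` (1 B), `magic` (4 B), so it starts at offset 2 + 1 + 4 = 7 and occupies 2 bytes.
Bytes at offsets 7..8: 5C 83.
Big-endian stores the most-significant byte at the lowest address.
The bytes are already most-significant first: 0x5C83.
0x5C83 = 23683.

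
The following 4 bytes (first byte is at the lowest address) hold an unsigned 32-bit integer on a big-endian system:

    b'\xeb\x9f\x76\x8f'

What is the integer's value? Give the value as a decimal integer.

Big-endian: lowest address holds the most-significant byte.
The bytes are already most-significant first: 0xEB9F768F.
0xEB9F768F = 3953096335.

3953096335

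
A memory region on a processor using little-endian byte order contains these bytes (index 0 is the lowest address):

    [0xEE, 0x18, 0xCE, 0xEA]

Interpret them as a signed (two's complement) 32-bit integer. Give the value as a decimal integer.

Little-endian stores the least-significant byte at the lowest address.
Reassemble most-significant byte first: EA CE 18 EE → 0xEACE18EE.
Top bit is set, so as a signed 32-bit value this is 0xEACE18EE − 2^32 = -355591954.

-355591954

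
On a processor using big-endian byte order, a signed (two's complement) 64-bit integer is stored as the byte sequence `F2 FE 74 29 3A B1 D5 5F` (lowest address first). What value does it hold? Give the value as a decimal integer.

Big-endian stores the most-significant byte at the lowest address.
The bytes are already most-significant first: 0xF2FE74293AB1D55F.
Top bit is set, so as a signed 64-bit value this is 0xF2FE74293AB1D55F − 2^64 = -937183952019270305.

-937183952019270305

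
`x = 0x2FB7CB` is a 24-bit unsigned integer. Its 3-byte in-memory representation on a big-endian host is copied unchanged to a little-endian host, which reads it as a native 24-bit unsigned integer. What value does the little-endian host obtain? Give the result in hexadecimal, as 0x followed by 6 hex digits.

Stored big-endian, the bytes at ascending addresses are 2F B7 CB.
Read back as little-endian, the first byte is least significant, giving 0xCBB72F.

0xCBB72F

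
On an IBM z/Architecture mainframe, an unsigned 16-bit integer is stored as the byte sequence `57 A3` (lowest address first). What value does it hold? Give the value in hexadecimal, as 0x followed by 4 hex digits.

0x57A3

Big-endian: lowest address holds the most-significant byte.
The bytes are already most-significant first: 0x57A3.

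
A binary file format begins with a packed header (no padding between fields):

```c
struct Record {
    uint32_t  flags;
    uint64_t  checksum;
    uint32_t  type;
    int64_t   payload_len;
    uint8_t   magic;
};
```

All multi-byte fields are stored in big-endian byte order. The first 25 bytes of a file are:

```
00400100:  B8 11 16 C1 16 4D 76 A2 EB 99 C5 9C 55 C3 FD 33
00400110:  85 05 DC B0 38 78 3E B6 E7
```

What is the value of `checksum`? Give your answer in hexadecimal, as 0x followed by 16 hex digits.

0x164D76A2EB99C59C

`checksum` follows `flags` (4 bytes), so it starts at byte offset 4 and occupies 8 bytes.
Bytes at offsets 4..11: 16 4D 76 A2 EB 99 C5 9C.
Big-endian: lowest address holds the most-significant byte.
The bytes are already most-significant first: 0x164D76A2EB99C59C.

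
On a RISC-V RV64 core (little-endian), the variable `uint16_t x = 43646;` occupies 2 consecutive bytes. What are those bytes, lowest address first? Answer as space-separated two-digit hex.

7E AA

43646 in hexadecimal, padded to 16 bits, is 0xAA7E.
Split into bytes (most-significant first): AA 7E.
In little-endian order the low byte comes first in memory.
So at ascending addresses the bytes are 7E AA.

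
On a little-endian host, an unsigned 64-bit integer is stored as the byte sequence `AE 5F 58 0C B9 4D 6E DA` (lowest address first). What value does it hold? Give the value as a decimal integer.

In little-endian order the low byte comes first in memory.
Reassemble most-significant byte first: DA 6E 4D B9 0C 58 5F AE → 0xDA6E4DB90C585FAE.
0xDA6E4DB90C585FAE = 15739603204877868974.

15739603204877868974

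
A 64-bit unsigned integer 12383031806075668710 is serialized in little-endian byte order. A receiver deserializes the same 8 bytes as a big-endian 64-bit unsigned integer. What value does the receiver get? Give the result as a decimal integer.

16575641140928043435

12383031806075668710 in 64-bit hexadecimal is 0xABD95DD1CB8108E6.
Stored little-endian, the bytes at ascending addresses are E6 08 81 CB D1 5D D9 AB.
Read back as big-endian, the last byte is least significant, giving 0xE60881CBD15DD9AB.
0xE60881CBD15DD9AB = 16575641140928043435.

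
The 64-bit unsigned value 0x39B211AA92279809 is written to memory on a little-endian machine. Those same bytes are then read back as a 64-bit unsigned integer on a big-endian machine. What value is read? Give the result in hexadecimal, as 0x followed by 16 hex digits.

Stored little-endian, the bytes at ascending addresses are 09 98 27 92 AA 11 B2 39.
Read back as big-endian, the last byte is least significant, giving 0x09982792AA11B239.

0x09982792AA11B239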